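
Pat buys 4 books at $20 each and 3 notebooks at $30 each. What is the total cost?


Cost of books:
4 x $20 = $80
Cost of notebooks:
3 x $30 = $90
Add both:
$80 + $90 = $170

$170


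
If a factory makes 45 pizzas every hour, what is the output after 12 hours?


Production rate: 45 pizzas per hour
Time: 12 hours
Total: 45 x 12 = 540 pizzas

540 pizzas


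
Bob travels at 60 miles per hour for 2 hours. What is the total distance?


Use the formula: distance = speed x time
Speed = 60 mph, Time = 2 hours
60 x 2 = 120 miles

120 miles


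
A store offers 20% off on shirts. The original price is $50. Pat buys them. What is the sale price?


Calculate the discount amount:
20% of $50 = $10
Subtract from original:
$50 - $10 = $40

$40


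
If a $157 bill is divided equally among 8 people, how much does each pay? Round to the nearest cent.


Total bill: $157
Number of people: 8
Each pays: $157 / 8 = $19.625 ≈ $19.63

$19.63


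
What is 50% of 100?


Convert percentage to decimal:
50% = 0.5
Multiply:
100 x 0.5 = 50

50


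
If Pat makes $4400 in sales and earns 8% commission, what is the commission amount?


Convert rate to decimal:
8% = 0.08
Multiply by sales:
$4400 x 0.08 = $352

$352


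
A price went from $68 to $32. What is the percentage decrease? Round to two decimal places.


Find the absolute change:
|32 - 68| = 36
Divide by original and multiply by 100:
36 / 68 x 100 = 52.9411...% ≈ 52.94%

52.94%


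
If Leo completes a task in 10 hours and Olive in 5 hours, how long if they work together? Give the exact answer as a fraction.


Leo's rate: 1/10 of the job per hour
Olive's rate: 1/5 of the job per hour
Combined rate: 1/10 + 1/5 = 3/10 per hour
Time = 1 / (3/10) = 10/3 hours (≈ 3.33 hours)

10/3 hours


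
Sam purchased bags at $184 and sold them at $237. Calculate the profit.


Selling price = $237
Cost price = $184
Profit = selling price - cost price:
Profit = $237 - $184 = $53

$53


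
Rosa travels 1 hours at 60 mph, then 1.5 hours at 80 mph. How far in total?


Leg 1 distance:
60 x 1 = 60 miles
Leg 2 distance:
80 x 1.5 = 120 miles
Total distance:
60 + 120 = 180 miles

180 miles


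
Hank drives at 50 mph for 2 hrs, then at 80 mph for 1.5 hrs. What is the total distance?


Leg 1 distance:
50 x 2 = 100 miles
Leg 2 distance:
80 x 1.5 = 120 miles
Total distance:
100 + 120 = 220 miles

220 miles


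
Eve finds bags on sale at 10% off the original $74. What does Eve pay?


Calculate the discount amount:
10% of $74 = $7.40
Subtract from original:
$74 - $7.40 = $66.60

$66.60


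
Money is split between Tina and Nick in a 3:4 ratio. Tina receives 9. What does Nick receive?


Find the multiplier:
9 / 3 = 3
Apply to Nick's share:
4 x 3 = 12

12


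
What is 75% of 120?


Convert percentage to decimal:
75% = 0.75
Multiply:
120 x 0.75 = 90

90


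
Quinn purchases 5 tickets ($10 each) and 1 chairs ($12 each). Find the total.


Cost of tickets:
5 x $10 = $50
Cost of chairs:
1 x $12 = $12
Add both:
$50 + $12 = $62

$62


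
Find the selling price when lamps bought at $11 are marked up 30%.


Calculate the markup amount:
30% of $11 = $3.30
Add to cost:
$11 + $3.30 = $14.30

$14.30


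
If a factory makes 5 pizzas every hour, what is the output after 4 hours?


Production rate: 5 pizzas per hour
Time: 4 hours
Total: 5 x 4 = 20 pizzas

20 pizzas


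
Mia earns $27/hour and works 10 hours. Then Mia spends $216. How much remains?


Calculate earnings:
10 x $27 = $270
Subtract spending:
$270 - $216 = $54

$54


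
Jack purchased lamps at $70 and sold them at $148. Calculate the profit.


Selling price = $148
Cost price = $70
Profit = selling price - cost price:
Profit = $148 - $70 = $78

$78


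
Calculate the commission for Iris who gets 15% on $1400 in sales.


Convert rate to decimal:
15% = 0.15
Multiply by sales:
$1400 x 0.15 = $210

$210


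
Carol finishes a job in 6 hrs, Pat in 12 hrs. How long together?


Carol's rate: 1/6 of the job per hour
Pat's rate: 1/12 of the job per hour
Combined rate: 1/6 + 1/12 = 1/4 per hour
Time = 1 / (1/4) = 4 hours

4 hours


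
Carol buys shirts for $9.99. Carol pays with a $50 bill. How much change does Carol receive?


Start with the amount paid:
$50
Subtract the price:
$50 - $9.99 = $40.01

$40.01


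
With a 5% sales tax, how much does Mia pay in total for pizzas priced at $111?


Calculate the tax:
5% of $111 = $5.55
Add tax to price:
$111 + $5.55 = $116.55

$116.55


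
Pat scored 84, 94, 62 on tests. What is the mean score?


Add the scores:
84 + 94 + 62 = 240
Divide by the number of tests:
240 / 3 = 80

80


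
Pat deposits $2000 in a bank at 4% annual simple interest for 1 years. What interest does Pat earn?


Use the formula I = P x R x T / 100
P x R x T = 2000 x 4 x 1 = 8000
I = 8000 / 100 = $80

$80


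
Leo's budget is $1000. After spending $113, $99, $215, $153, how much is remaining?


Add up expenses:
$113 + $99 + $215 + $153 = $580
Subtract from budget:
$1000 - $580 = $420

$420


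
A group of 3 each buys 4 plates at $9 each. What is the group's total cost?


Cost per person:
4 x $9 = $36
Group total:
3 x $36 = $108

$108


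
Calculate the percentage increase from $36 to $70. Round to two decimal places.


Find the absolute change:
|70 - 36| = 34
Divide by original and multiply by 100:
34 / 36 x 100 = 94.4444...% ≈ 94.44%

94.44%


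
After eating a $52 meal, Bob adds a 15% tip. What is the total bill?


Calculate the tip:
15% of $52 = $7.80
Add tip to meal cost:
$52 + $7.80 = $59.80

$59.80


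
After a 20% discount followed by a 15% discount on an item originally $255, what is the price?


First discount:
20% of $255 = $51
Price after first discount:
$255 - $51 = $204
Second discount:
15% of $204 = $30.60
Final price:
$204 - $30.60 = $173.40

$173.40


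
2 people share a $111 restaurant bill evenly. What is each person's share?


Total bill: $111
Number of people: 2
Each pays: $111 / 2 = $55.50

$55.50


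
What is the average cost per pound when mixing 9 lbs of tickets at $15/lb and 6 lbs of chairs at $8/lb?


Cost of tickets:
9 x $15 = $135
Cost of chairs:
6 x $8 = $48
Total cost: $135 + $48 = $183
Total weight: 15 lbs
Average: $183 / 15 = $12.20/lb

$12.20/lb


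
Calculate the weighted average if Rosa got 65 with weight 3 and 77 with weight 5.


Weighted sum:
3 x 65 + 5 x 77 = 580
Total weight:
3 + 5 = 8
Weighted average:
580 / 8 = 72.5

72.5


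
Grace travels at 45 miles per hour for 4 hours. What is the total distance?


Use the formula: distance = speed x time
Speed = 45 mph, Time = 4 hours
45 x 4 = 180 miles

180 miles


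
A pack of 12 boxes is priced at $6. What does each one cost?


Total cost: $6
Number of items: 12
Unit price: $6 / 12 = $0.50

$0.50


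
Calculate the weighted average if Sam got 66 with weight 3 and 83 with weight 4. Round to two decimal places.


Weighted sum:
3 x 66 + 4 x 83 = 530
Total weight:
3 + 4 = 7
Weighted average:
530 / 7 = 75.7142... ≈ 75.71

75.71


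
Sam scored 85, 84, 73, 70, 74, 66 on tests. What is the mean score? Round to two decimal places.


Add the scores:
85 + 84 + 73 + 70 + 74 + 66 = 452
Divide by the number of tests:
452 / 6 = 75.3333... ≈ 75.33

75.33


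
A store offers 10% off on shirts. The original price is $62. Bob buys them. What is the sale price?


Calculate the discount amount:
10% of $62 = $6.20
Subtract from original:
$62 - $6.20 = $55.80

$55.80


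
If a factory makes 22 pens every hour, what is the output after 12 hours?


Production rate: 22 pens per hour
Time: 12 hours
Total: 22 x 12 = 264 pens

264 pens


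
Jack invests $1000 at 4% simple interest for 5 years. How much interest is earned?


Use the formula I = P x R x T / 100
P x R x T = 1000 x 4 x 5 = 20000
I = 20000 / 100 = $200

$200


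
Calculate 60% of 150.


Convert percentage to decimal:
60% = 0.6
Multiply:
150 x 0.6 = 90

90


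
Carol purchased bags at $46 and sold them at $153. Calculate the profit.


Selling price = $153
Cost price = $46
Profit = selling price - cost price:
Profit = $153 - $46 = $107

$107


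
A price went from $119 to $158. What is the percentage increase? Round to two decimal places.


Find the absolute change:
|158 - 119| = 39
Divide by original and multiply by 100:
39 / 119 x 100 = 32.7731...% ≈ 32.77%

32.77%


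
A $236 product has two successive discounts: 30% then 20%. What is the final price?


First discount:
30% of $236 = $70.80
Price after first discount:
$236 - $70.80 = $165.20
Second discount:
20% of $165.20 = $33.04
Final price:
$165.20 - $33.04 = $132.16

$132.16


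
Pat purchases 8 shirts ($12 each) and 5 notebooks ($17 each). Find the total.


Cost of shirts:
8 x $12 = $96
Cost of notebooks:
5 x $17 = $85
Add both:
$96 + $85 = $181

$181


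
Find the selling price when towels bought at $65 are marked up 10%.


Calculate the markup amount:
10% of $65 = $6.50
Add to cost:
$65 + $6.50 = $71.50

$71.50


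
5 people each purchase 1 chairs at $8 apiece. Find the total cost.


Cost per person:
1 x $8 = $8
Group total:
5 x $8 = $40

$40


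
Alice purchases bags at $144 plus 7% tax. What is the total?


Calculate the tax:
7% of $144 = $10.08
Add tax to price:
$144 + $10.08 = $154.08

$154.08


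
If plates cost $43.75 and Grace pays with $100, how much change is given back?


Start with the amount paid:
$100
Subtract the price:
$100 - $43.75 = $56.25

$56.25


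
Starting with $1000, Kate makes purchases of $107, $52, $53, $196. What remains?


Add up expenses:
$107 + $52 + $53 + $196 = $408
Subtract from budget:
$1000 - $408 = $592

$592


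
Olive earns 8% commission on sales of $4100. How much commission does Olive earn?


Convert rate to decimal:
8% = 0.08
Multiply by sales:
$4100 x 0.08 = $328

$328


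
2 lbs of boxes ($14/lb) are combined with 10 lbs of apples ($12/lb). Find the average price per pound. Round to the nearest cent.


Cost of boxes:
2 x $14 = $28
Cost of apples:
10 x $12 = $120
Total cost: $28 + $120 = $148
Total weight: 12 lbs
Average: $148 / 12 = $12.3333... ≈ $12.33/lb

$12.33/lb


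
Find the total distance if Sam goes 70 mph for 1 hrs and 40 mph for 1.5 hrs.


Leg 1 distance:
70 x 1 = 70 miles
Leg 2 distance:
40 x 1.5 = 60 miles
Total distance:
70 + 60 = 130 miles

130 miles


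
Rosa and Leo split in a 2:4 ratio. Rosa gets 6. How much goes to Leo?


Find the multiplier:
6 / 2 = 3
Apply to Leo's share:
4 x 3 = 12

12


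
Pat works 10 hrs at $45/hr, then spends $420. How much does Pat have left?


Calculate earnings:
10 x $45 = $450
Subtract spending:
$450 - $420 = $30

$30


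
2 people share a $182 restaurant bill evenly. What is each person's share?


Total bill: $182
Number of people: 2
Each pays: $182 / 2 = $91

$91


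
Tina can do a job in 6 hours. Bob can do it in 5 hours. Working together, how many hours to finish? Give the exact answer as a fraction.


Tina's rate: 1/6 of the job per hour
Bob's rate: 1/5 of the job per hour
Combined rate: 1/6 + 1/5 = 11/30 per hour
Time = 1 / (11/30) = 30/11 hours (≈ 2.73 hours)

30/11 hours


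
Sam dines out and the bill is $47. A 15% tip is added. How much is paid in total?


Calculate the tip:
15% of $47 = $7.05
Add tip to meal cost:
$47 + $7.05 = $54.05

$54.05


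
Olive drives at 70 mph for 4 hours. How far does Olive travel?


Use the formula: distance = speed x time
Speed = 70 mph, Time = 4 hours
70 x 4 = 280 miles

280 miles


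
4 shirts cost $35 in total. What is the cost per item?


Total cost: $35
Number of items: 4
Unit price: $35 / 4 = $8.75

$8.75


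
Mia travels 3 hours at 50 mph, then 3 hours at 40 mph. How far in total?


Leg 1 distance:
50 x 3 = 150 miles
Leg 2 distance:
40 x 3 = 120 miles
Total distance:
150 + 120 = 270 miles

270 miles


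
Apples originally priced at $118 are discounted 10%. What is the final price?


Calculate the discount amount:
10% of $118 = $11.80
Subtract from original:
$118 - $11.80 = $106.20

$106.20


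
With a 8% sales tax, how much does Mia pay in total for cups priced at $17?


Calculate the tax:
8% of $17 = $1.36
Add tax to price:
$17 + $1.36 = $18.36

$18.36


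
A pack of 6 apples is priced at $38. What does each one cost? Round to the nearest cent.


Total cost: $38
Number of items: 6
Unit price: $38 / 6 = $6.3333... ≈ $6.33

$6.33


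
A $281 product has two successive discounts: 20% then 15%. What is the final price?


First discount:
20% of $281 = $56.20
Price after first discount:
$281 - $56.20 = $224.80
Second discount:
15% of $224.80 = $33.72
Final price:
$224.80 - $33.72 = $191.08

$191.08


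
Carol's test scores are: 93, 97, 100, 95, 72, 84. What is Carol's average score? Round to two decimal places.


Add the scores:
93 + 97 + 100 + 95 + 72 + 84 = 541
Divide by the number of tests:
541 / 6 = 90.1666... ≈ 90.17

90.17


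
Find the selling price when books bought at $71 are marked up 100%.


Calculate the markup amount:
100% of $71 = $71
Add to cost:
$71 + $71 = $142

$142


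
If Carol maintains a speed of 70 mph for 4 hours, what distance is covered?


Use the formula: distance = speed x time
Speed = 70 mph, Time = 4 hours
70 x 4 = 280 miles

280 miles


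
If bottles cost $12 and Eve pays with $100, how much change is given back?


Start with the amount paid:
$100
Subtract the price:
$100 - $12 = $88

$88


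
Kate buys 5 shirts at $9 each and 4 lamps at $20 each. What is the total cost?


Cost of shirts:
5 x $9 = $45
Cost of lamps:
4 x $20 = $80
Add both:
$45 + $80 = $125

$125


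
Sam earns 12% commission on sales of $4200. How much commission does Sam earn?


Convert rate to decimal:
12% = 0.12
Multiply by sales:
$4200 x 0.12 = $504

$504


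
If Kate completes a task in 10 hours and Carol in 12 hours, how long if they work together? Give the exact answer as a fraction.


Kate's rate: 1/10 of the job per hour
Carol's rate: 1/12 of the job per hour
Combined rate: 1/10 + 1/12 = 11/60 per hour
Time = 1 / (11/60) = 60/11 hours (≈ 5.45 hours)

60/11 hours


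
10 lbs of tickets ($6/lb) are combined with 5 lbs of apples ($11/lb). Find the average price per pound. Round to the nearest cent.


Cost of tickets:
10 x $6 = $60
Cost of apples:
5 x $11 = $55
Total cost: $60 + $55 = $115
Total weight: 15 lbs
Average: $115 / 15 = $7.6666... ≈ $7.67/lb

$7.67/lb


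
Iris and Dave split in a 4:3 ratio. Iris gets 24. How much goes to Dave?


Find the multiplier:
24 / 4 = 6
Apply to Dave's share:
3 x 6 = 18

18


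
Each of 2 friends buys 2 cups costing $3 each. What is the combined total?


Cost per person:
2 x $3 = $6
Group total:
2 x $6 = $12

$12


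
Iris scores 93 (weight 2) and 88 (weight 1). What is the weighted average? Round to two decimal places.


Weighted sum:
2 x 93 + 1 x 88 = 274
Total weight:
2 + 1 = 3
Weighted average:
274 / 3 = 91.3333... ≈ 91.33

91.33


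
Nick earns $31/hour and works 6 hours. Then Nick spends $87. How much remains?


Calculate earnings:
6 x $31 = $186
Subtract spending:
$186 - $87 = $99

$99


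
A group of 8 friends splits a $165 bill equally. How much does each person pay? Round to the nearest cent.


Total bill: $165
Number of people: 8
Each pays: $165 / 8 = $20.625 ≈ $20.63

$20.63


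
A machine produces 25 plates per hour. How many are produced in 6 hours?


Production rate: 25 plates per hour
Time: 6 hours
Total: 25 x 6 = 150 plates

150 plates


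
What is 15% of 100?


Convert percentage to decimal:
15% = 0.15
Multiply:
100 x 0.15 = 15

15


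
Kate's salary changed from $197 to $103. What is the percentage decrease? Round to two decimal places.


Find the absolute change:
|103 - 197| = 94
Divide by original and multiply by 100:
94 / 197 x 100 = 47.7157...% ≈ 47.72%

47.72%


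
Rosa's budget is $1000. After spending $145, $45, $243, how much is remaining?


Add up expenses:
$145 + $45 + $243 = $433
Subtract from budget:
$1000 - $433 = $567

$567


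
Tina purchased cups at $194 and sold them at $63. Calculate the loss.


Selling price = $63
Cost price = $194
Loss = cost price - selling price:
Loss = $194 - $63 = $131

$131


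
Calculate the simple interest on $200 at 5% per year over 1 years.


Use the formula I = P x R x T / 100
P x R x T = 200 x 5 x 1 = 1000
I = 1000 / 100 = $10

$10


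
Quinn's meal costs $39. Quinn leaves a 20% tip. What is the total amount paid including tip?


Calculate the tip:
20% of $39 = $7.80
Add tip to meal cost:
$39 + $7.80 = $46.80

$46.80


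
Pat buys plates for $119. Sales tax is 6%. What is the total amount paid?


Calculate the tax:
6% of $119 = $7.14
Add tax to price:
$119 + $7.14 = $126.14

$126.14


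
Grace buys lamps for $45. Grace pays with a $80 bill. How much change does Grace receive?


Start with the amount paid:
$80
Subtract the price:
$80 - $45 = $35

$35


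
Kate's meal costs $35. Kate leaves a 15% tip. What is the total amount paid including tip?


Calculate the tip:
15% of $35 = $5.25
Add tip to meal cost:
$35 + $5.25 = $40.25

$40.25


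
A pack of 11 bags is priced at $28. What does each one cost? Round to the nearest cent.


Total cost: $28
Number of items: 11
Unit price: $28 / 11 = $2.5454... ≈ $2.55

$2.55


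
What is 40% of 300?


Convert percentage to decimal:
40% = 0.4
Multiply:
300 x 0.4 = 120

120


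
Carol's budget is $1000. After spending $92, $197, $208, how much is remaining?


Add up expenses:
$92 + $197 + $208 = $497
Subtract from budget:
$1000 - $497 = $503

$503


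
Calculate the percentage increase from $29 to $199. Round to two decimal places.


Find the absolute change:
|199 - 29| = 170
Divide by original and multiply by 100:
170 / 29 x 100 = 586.2068...% ≈ 586.21%

586.21%


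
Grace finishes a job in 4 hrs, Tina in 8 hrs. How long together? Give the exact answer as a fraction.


Grace's rate: 1/4 of the job per hour
Tina's rate: 1/8 of the job per hour
Combined rate: 1/4 + 1/8 = 3/8 per hour
Time = 1 / (3/8) = 8/3 hours (≈ 2.67 hours)

8/3 hours


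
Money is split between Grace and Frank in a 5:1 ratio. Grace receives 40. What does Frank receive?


Find the multiplier:
40 / 5 = 8
Apply to Frank's share:
1 x 8 = 8

8


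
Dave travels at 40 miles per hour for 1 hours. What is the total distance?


Use the formula: distance = speed x time
Speed = 40 mph, Time = 1 hours
40 x 1 = 40 miles

40 miles


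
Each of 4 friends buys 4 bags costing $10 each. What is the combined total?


Cost per person:
4 x $10 = $40
Group total:
4 x $40 = $160

$160


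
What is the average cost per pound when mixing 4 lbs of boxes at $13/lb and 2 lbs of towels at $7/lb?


Cost of boxes:
4 x $13 = $52
Cost of towels:
2 x $7 = $14
Total cost: $52 + $14 = $66
Total weight: 6 lbs
Average: $66 / 6 = $11/lb

$11/lb


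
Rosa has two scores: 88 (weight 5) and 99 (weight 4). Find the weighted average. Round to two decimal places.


Weighted sum:
5 x 88 + 4 x 99 = 836
Total weight:
5 + 4 = 9
Weighted average:
836 / 9 = 92.8888... ≈ 92.89

92.89


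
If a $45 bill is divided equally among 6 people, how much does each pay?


Total bill: $45
Number of people: 6
Each pays: $45 / 6 = $7.50

$7.50


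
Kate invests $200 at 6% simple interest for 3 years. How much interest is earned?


Use the formula I = P x R x T / 100
P x R x T = 200 x 6 x 3 = 3600
I = 3600 / 100 = $36

$36


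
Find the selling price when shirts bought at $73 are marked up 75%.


Calculate the markup amount:
75% of $73 = $54.75
Add to cost:
$73 + $54.75 = $127.75

$127.75


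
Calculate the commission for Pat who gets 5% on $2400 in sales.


Convert rate to decimal:
5% = 0.05
Multiply by sales:
$2400 x 0.05 = $120

$120


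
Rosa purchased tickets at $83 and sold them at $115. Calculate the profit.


Selling price = $115
Cost price = $83
Profit = selling price - cost price:
Profit = $115 - $83 = $32

$32


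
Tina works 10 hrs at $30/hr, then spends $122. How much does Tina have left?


Calculate earnings:
10 x $30 = $300
Subtract spending:
$300 - $122 = $178

$178


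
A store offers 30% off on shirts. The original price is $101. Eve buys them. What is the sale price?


Calculate the discount amount:
30% of $101 = $30.30
Subtract from original:
$101 - $30.30 = $70.70

$70.70


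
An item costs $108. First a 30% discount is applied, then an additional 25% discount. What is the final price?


First discount:
30% of $108 = $32.40
Price after first discount:
$108 - $32.40 = $75.60
Second discount:
25% of $75.60 = $18.90
Final price:
$75.60 - $18.90 = $56.70

$56.70


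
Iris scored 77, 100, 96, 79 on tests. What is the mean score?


Add the scores:
77 + 100 + 96 + 79 = 352
Divide by the number of tests:
352 / 4 = 88

88


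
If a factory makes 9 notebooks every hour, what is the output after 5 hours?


Production rate: 9 notebooks per hour
Time: 5 hours
Total: 9 x 5 = 45 notebooks

45 notebooks


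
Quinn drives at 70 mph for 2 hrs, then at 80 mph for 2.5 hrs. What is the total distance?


Leg 1 distance:
70 x 2 = 140 miles
Leg 2 distance:
80 x 2.5 = 200 miles
Total distance:
140 + 200 = 340 miles

340 miles


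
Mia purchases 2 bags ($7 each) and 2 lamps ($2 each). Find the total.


Cost of bags:
2 x $7 = $14
Cost of lamps:
2 x $2 = $4
Add both:
$14 + $4 = $18

$18


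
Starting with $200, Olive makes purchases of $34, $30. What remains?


Add up expenses:
$34 + $30 = $64
Subtract from budget:
$200 - $64 = $136

$136


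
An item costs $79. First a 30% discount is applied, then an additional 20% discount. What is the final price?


First discount:
30% of $79 = $23.70
Price after first discount:
$79 - $23.70 = $55.30
Second discount:
20% of $55.30 = $11.06
Final price:
$55.30 - $11.06 = $44.24

$44.24


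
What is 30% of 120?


Convert percentage to decimal:
30% = 0.3
Multiply:
120 x 0.3 = 36

36


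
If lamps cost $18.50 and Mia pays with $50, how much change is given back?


Start with the amount paid:
$50
Subtract the price:
$50 - $18.50 = $31.50

$31.50


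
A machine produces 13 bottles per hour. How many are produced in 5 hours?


Production rate: 13 bottles per hour
Time: 5 hours
Total: 13 x 5 = 65 bottles

65 bottles


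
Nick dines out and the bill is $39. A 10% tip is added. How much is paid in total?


Calculate the tip:
10% of $39 = $3.90
Add tip to meal cost:
$39 + $3.90 = $42.90

$42.90


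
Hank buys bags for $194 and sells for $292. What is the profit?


Selling price = $292
Cost price = $194
Profit = selling price - cost price:
Profit = $292 - $194 = $98

$98


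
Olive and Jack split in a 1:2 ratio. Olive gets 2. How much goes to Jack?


Find the multiplier:
2 / 1 = 2
Apply to Jack's share:
2 x 2 = 4

4


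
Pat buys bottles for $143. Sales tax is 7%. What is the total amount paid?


Calculate the tax:
7% of $143 = $10.01
Add tax to price:
$143 + $10.01 = $153.01

$153.01


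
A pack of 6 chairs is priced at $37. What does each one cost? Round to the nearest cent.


Total cost: $37
Number of items: 6
Unit price: $37 / 6 = $6.1666... ≈ $6.17

$6.17


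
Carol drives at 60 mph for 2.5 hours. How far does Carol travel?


Use the formula: distance = speed x time
Speed = 60 mph, Time = 2.5 hours
60 x 2.5 = 150 miles

150 miles


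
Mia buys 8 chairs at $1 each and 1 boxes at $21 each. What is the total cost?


Cost of chairs:
8 x $1 = $8
Cost of boxes:
1 x $21 = $21
Add both:
$8 + $21 = $29

$29


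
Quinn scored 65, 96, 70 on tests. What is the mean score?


Add the scores:
65 + 96 + 70 = 231
Divide by the number of tests:
231 / 3 = 77

77


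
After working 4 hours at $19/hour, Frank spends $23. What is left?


Calculate earnings:
4 x $19 = $76
Subtract spending:
$76 - $23 = $53

$53


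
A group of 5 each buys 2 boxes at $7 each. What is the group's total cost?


Cost per person:
2 x $7 = $14
Group total:
5 x $14 = $70

$70


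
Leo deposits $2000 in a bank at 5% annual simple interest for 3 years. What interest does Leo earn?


Use the formula I = P x R x T / 100
P x R x T = 2000 x 5 x 3 = 30000
I = 30000 / 100 = $300

$300


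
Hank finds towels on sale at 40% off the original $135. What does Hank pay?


Calculate the discount amount:
40% of $135 = $54
Subtract from original:
$135 - $54 = $81

$81


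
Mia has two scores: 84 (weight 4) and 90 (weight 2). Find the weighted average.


Weighted sum:
4 x 84 + 2 x 90 = 516
Total weight:
4 + 2 = 6
Weighted average:
516 / 6 = 86

86


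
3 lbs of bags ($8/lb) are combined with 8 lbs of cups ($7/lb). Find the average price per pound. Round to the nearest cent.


Cost of bags:
3 x $8 = $24
Cost of cups:
8 x $7 = $56
Total cost: $24 + $56 = $80
Total weight: 11 lbs
Average: $80 / 11 = $7.2727... ≈ $7.27/lb

$7.27/lb


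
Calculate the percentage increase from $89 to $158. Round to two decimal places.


Find the absolute change:
|158 - 89| = 69
Divide by original and multiply by 100:
69 / 89 x 100 = 77.5280...% ≈ 77.53%

77.53%


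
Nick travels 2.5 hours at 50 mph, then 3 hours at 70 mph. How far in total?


Leg 1 distance:
50 x 2.5 = 125 miles
Leg 2 distance:
70 x 3 = 210 miles
Total distance:
125 + 210 = 335 miles

335 miles


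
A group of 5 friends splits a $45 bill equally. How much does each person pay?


Total bill: $45
Number of people: 5
Each pays: $45 / 5 = $9

$9


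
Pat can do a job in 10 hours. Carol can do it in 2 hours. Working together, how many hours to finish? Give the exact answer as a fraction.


Pat's rate: 1/10 of the job per hour
Carol's rate: 1/2 of the job per hour
Combined rate: 1/10 + 1/2 = 3/5 per hour
Time = 1 / (3/5) = 5/3 hours (≈ 1.67 hours)

5/3 hours


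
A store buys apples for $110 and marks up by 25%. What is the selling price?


Calculate the markup amount:
25% of $110 = $27.50
Add to cost:
$110 + $27.50 = $137.50

$137.50


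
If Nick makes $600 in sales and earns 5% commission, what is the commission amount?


Convert rate to decimal:
5% = 0.05
Multiply by sales:
$600 x 0.05 = $30

$30


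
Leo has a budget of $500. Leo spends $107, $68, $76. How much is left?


Add up expenses:
$107 + $68 + $76 = $251
Subtract from budget:
$500 - $251 = $249

$249


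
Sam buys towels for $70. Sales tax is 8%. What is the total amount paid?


Calculate the tax:
8% of $70 = $5.60
Add tax to price:
$70 + $5.60 = $75.60

$75.60


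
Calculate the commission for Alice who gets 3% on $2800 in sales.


Convert rate to decimal:
3% = 0.03
Multiply by sales:
$2800 x 0.03 = $84

$84


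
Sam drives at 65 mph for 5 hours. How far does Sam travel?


Use the formula: distance = speed x time
Speed = 65 mph, Time = 5 hours
65 x 5 = 325 miles

325 miles


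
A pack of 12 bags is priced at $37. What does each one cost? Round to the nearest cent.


Total cost: $37
Number of items: 12
Unit price: $37 / 12 = $3.0833... ≈ $3.08

$3.08


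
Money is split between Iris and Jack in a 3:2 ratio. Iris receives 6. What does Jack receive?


Find the multiplier:
6 / 3 = 2
Apply to Jack's share:
2 x 2 = 4

4


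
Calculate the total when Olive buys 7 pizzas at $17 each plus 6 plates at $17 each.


Cost of pizzas:
7 x $17 = $119
Cost of plates:
6 x $17 = $102
Add both:
$119 + $102 = $221

$221


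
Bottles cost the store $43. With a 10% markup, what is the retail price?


Calculate the markup amount:
10% of $43 = $4.30
Add to cost:
$43 + $4.30 = $47.30

$47.30


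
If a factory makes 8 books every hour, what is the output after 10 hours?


Production rate: 8 books per hour
Time: 10 hours
Total: 8 x 10 = 80 books

80 books


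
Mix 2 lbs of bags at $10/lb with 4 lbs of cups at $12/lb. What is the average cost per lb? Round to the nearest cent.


Cost of bags:
2 x $10 = $20
Cost of cups:
4 x $12 = $48
Total cost: $20 + $48 = $68
Total weight: 6 lbs
Average: $68 / 6 = $11.3333... ≈ $11.33/lb

$11.33/lb


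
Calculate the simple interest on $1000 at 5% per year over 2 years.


Use the formula I = P x R x T / 100
P x R x T = 1000 x 5 x 2 = 10000
I = 10000 / 100 = $100

$100


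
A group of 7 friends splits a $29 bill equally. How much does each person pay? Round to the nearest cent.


Total bill: $29
Number of people: 7
Each pays: $29 / 7 = $4.1428... ≈ $4.14

$4.14


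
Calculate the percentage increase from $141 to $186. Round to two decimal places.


Find the absolute change:
|186 - 141| = 45
Divide by original and multiply by 100:
45 / 141 x 100 = 31.9148...% ≈ 31.91%

31.91%


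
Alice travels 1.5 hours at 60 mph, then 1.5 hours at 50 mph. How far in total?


Leg 1 distance:
60 x 1.5 = 90 miles
Leg 2 distance:
50 x 1.5 = 75 miles
Total distance:
90 + 75 = 165 miles

165 miles


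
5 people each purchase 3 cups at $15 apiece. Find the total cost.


Cost per person:
3 x $15 = $45
Group total:
5 x $45 = $225

$225


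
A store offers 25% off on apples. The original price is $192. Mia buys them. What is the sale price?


Calculate the discount amount:
25% of $192 = $48
Subtract from original:
$192 - $48 = $144

$144


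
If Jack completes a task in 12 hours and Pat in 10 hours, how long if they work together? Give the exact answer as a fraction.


Jack's rate: 1/12 of the job per hour
Pat's rate: 1/10 of the job per hour
Combined rate: 1/12 + 1/10 = 11/60 per hour
Time = 1 / (11/60) = 60/11 hours (≈ 5.45 hours)

60/11 hours


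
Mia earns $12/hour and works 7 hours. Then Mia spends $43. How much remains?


Calculate earnings:
7 x $12 = $84
Subtract spending:
$84 - $43 = $41

$41


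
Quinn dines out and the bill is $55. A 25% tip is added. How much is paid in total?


Calculate the tip:
25% of $55 = $13.75
Add tip to meal cost:
$55 + $13.75 = $68.75

$68.75


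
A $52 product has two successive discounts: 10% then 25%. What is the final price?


First discount:
10% of $52 = $5.20
Price after first discount:
$52 - $5.20 = $46.80
Second discount:
25% of $46.80 = $11.70
Final price:
$46.80 - $11.70 = $35.10

$35.10


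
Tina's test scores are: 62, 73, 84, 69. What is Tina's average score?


Add the scores:
62 + 73 + 84 + 69 = 288
Divide by the number of tests:
288 / 4 = 72

72


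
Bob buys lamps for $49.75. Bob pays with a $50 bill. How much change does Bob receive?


Start with the amount paid:
$50
Subtract the price:
$50 - $49.75 = $0.25

$0.25


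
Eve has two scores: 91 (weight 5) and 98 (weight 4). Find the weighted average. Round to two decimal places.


Weighted sum:
5 x 91 + 4 x 98 = 847
Total weight:
5 + 4 = 9
Weighted average:
847 / 9 = 94.1111... ≈ 94.11

94.11


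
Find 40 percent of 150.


Convert percentage to decimal:
40% = 0.4
Multiply:
150 x 0.4 = 60

60


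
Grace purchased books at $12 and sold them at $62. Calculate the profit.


Selling price = $62
Cost price = $12
Profit = selling price - cost price:
Profit = $62 - $12 = $50

$50


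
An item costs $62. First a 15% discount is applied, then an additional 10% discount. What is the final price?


First discount:
15% of $62 = $9.30
Price after first discount:
$62 - $9.30 = $52.70
Second discount:
10% of $52.70 = $5.27
Final price:
$52.70 - $5.27 = $47.43

$47.43


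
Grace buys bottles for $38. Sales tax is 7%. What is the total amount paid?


Calculate the tax:
7% of $38 = $2.66
Add tax to price:
$38 + $2.66 = $40.66

$40.66


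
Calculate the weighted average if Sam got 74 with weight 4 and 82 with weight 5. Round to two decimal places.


Weighted sum:
4 x 74 + 5 x 82 = 706
Total weight:
4 + 5 = 9
Weighted average:
706 / 9 = 78.4444... ≈ 78.44

78.44


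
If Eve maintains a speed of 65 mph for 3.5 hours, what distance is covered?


Use the formula: distance = speed x time
Speed = 65 mph, Time = 3.5 hours
65 x 3.5 = 227.5 miles

227.5 miles


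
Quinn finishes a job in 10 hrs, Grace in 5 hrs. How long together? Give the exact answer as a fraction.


Quinn's rate: 1/10 of the job per hour
Grace's rate: 1/5 of the job per hour
Combined rate: 1/10 + 1/5 = 3/10 per hour
Time = 1 / (3/10) = 10/3 hours (≈ 3.33 hours)

10/3 hours


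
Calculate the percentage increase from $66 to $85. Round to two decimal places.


Find the absolute change:
|85 - 66| = 19
Divide by original and multiply by 100:
19 / 66 x 100 = 28.7878...% ≈ 28.79%

28.79%


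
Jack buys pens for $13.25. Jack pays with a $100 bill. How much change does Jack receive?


Start with the amount paid:
$100
Subtract the price:
$100 - $13.25 = $86.75

$86.75


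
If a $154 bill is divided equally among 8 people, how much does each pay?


Total bill: $154
Number of people: 8
Each pays: $154 / 8 = $19.25

$19.25


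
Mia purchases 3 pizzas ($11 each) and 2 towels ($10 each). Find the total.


Cost of pizzas:
3 x $11 = $33
Cost of towels:
2 x $10 = $20
Add both:
$33 + $20 = $53

$53


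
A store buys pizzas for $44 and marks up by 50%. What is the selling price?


Calculate the markup amount:
50% of $44 = $22
Add to cost:
$44 + $22 = $66

$66


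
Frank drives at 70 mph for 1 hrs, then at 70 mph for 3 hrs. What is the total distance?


Leg 1 distance:
70 x 1 = 70 miles
Leg 2 distance:
70 x 3 = 210 miles
Total distance:
70 + 210 = 280 miles

280 miles


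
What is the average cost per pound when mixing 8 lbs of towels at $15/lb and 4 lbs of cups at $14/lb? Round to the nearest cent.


Cost of towels:
8 x $15 = $120
Cost of cups:
4 x $14 = $56
Total cost: $120 + $56 = $176
Total weight: 12 lbs
Average: $176 / 12 = $14.6666... ≈ $14.67/lb

$14.67/lb


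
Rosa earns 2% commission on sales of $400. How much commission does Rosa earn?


Convert rate to decimal:
2% = 0.02
Multiply by sales:
$400 x 0.02 = $8

$8


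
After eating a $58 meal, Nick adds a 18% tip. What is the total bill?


Calculate the tip:
18% of $58 = $10.44
Add tip to meal cost:
$58 + $10.44 = $68.44

$68.44


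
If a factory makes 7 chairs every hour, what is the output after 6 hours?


Production rate: 7 chairs per hour
Time: 6 hours
Total: 7 x 6 = 42 chairs

42 chairs


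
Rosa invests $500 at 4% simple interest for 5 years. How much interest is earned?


Use the formula I = P x R x T / 100
P x R x T = 500 x 4 x 5 = 10000
I = 10000 / 100 = $100

$100


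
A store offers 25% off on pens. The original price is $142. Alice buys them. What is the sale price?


Calculate the discount amount:
25% of $142 = $35.50
Subtract from original:
$142 - $35.50 = $106.50

$106.50


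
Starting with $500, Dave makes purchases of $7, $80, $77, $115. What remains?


Add up expenses:
$7 + $80 + $77 + $115 = $279
Subtract from budget:
$500 - $279 = $221

$221


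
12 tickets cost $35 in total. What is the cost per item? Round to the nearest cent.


Total cost: $35
Number of items: 12
Unit price: $35 / 12 = $2.9166... ≈ $2.92

$2.92


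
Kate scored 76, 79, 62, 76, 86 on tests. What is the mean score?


Add the scores:
76 + 79 + 62 + 76 + 86 = 379
Divide by the number of tests:
379 / 5 = 75.8

75.8


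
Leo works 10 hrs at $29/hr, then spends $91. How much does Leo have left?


Calculate earnings:
10 x $29 = $290
Subtract spending:
$290 - $91 = $199

$199


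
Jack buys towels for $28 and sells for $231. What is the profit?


Selling price = $231
Cost price = $28
Profit = selling price - cost price:
Profit = $231 - $28 = $203

$203


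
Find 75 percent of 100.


Convert percentage to decimal:
75% = 0.75
Multiply:
100 x 0.75 = 75

75


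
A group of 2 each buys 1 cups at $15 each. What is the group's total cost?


Cost per person:
1 x $15 = $15
Group total:
2 x $15 = $30

$30


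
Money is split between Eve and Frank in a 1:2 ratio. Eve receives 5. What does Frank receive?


Find the multiplier:
5 / 1 = 5
Apply to Frank's share:
2 x 5 = 10

10


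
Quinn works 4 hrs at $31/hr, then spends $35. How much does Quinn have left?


Calculate earnings:
4 x $31 = $124
Subtract spending:
$124 - $35 = $89

$89


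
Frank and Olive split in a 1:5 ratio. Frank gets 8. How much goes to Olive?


Find the multiplier:
8 / 1 = 8
Apply to Olive's share:
5 x 8 = 40

40


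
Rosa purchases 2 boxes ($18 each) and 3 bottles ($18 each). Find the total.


Cost of boxes:
2 x $18 = $36
Cost of bottles:
3 x $18 = $54
Add both:
$36 + $54 = $90

$90


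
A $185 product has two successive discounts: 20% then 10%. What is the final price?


First discount:
20% of $185 = $37
Price after first discount:
$185 - $37 = $148
Second discount:
10% of $148 = $14.80
Final price:
$148 - $14.80 = $133.20

$133.20


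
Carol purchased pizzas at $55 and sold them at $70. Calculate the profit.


Selling price = $70
Cost price = $55
Profit = selling price - cost price:
Profit = $70 - $55 = $15

$15


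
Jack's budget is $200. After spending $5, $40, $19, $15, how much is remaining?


Add up expenses:
$5 + $40 + $19 + $15 = $79
Subtract from budget:
$200 - $79 = $121

$121


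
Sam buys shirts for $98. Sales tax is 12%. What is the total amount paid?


Calculate the tax:
12% of $98 = $11.76
Add tax to price:
$98 + $11.76 = $109.76

$109.76


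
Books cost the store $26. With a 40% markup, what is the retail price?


Calculate the markup amount:
40% of $26 = $10.40
Add to cost:
$26 + $10.40 = $36.40

$36.40


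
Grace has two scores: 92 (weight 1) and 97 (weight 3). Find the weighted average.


Weighted sum:
1 x 92 + 3 x 97 = 383
Total weight:
1 + 3 = 4
Weighted average:
383 / 4 = 95.75

95.75


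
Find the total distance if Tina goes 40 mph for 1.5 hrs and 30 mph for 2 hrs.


Leg 1 distance:
40 x 1.5 = 60 miles
Leg 2 distance:
30 x 2 = 60 miles
Total distance:
60 + 60 = 120 miles

120 miles


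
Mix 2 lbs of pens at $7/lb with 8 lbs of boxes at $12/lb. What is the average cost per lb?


Cost of pens:
2 x $7 = $14
Cost of boxes:
8 x $12 = $96
Total cost: $14 + $96 = $110
Total weight: 10 lbs
Average: $110 / 10 = $11/lb

$11/lb


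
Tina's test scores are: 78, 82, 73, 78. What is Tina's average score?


Add the scores:
78 + 82 + 73 + 78 = 311
Divide by the number of tests:
311 / 4 = 77.75

77.75


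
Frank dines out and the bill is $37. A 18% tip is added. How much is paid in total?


Calculate the tip:
18% of $37 = $6.66
Add tip to meal cost:
$37 + $6.66 = $43.66

$43.66


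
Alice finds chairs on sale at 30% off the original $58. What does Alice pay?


Calculate the discount amount:
30% of $58 = $17.40
Subtract from original:
$58 - $17.40 = $40.60

$40.60


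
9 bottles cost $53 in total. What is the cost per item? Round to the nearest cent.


Total cost: $53
Number of items: 9
Unit price: $53 / 9 = $5.8888... ≈ $5.89

$5.89


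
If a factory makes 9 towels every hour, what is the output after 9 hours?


Production rate: 9 towels per hour
Time: 9 hours
Total: 9 x 9 = 81 towels

81 towels


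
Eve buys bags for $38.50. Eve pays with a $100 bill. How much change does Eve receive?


Start with the amount paid:
$100
Subtract the price:
$100 - $38.50 = $61.50

$61.50


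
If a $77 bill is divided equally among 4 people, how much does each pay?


Total bill: $77
Number of people: 4
Each pays: $77 / 4 = $19.25

$19.25


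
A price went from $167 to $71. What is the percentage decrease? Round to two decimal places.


Find the absolute change:
|71 - 167| = 96
Divide by original and multiply by 100:
96 / 167 x 100 = 57.4850...% ≈ 57.49%

57.49%
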